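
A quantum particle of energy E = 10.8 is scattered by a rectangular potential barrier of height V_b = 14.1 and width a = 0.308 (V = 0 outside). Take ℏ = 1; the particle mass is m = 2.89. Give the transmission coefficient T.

T = 0.183

E < V_b: inside the barrier ψ ∝ e^{±κx} with κ = √(2m(V_b − E))/ℏ = 4.367.
κa = 1.345, sinh(κa) = 1.789.
The exact tunnelling result is T⁻¹ = 1 + V_b² sinh²(κa) / [4E(V_b − E)] = 5.464, so T = 0.183.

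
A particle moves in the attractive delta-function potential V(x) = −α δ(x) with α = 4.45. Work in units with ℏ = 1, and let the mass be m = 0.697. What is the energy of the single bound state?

E = -6.90

For x ≠ 0 the bound state is ψ ∝ e^{−κ|x|}; integrating the TISE across the delta gives the cusp condition 2κ = 2mα/ℏ², so κ = 3.102.
Then E = −ℏ²κ²/(2m) = −mα²/(2ℏ²) = -6.901.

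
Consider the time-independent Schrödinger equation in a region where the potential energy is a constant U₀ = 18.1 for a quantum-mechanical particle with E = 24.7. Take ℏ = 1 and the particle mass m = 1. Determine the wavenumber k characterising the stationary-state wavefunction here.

k = 3.63

With E > U₀ the solution is oscillatory, ψ ∝ e^{±ikx} with k = √(2m(E − U₀))/ℏ.
k = √(2 × 1 × 6.6) = 3.633.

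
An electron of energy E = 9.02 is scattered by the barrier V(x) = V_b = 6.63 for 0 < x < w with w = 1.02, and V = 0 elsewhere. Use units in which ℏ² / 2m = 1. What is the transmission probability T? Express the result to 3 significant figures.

T = 0.662

E > V_b: inside the barrier k₂ = √(2m(E − V_b))/ℏ = 1.546, k₂w = 1.577.
Matching at both interfaces gives T⁻¹ = 1 + V_b² sin²(k₂w) / [4E(E − V_b)] = 1.510, hence T = 0.662.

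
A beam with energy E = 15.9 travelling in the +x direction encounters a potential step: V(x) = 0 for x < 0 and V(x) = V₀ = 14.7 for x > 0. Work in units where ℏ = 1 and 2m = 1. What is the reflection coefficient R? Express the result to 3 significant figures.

On each side the TISE gives plane waves with k = √(2m(E − V))/ℏ: k₁ = √(2·½·15.9) = 3.987, k₂ = √(2·½·1.2) = 1.095.
Matching ψ and ψ′ at x = 0 gives r = (k₁ − k₂)/(k₁ + k₂), so R = r² = 0.3237 and T = 1 − R = 0.6763.

R = 0.324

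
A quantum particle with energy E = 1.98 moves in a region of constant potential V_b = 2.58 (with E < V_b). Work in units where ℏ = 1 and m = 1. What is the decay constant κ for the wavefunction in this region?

κ = 1.10

Since E < V_b the TISE in this region is ψ'' = κ²ψ with κ = √(2m(V_b − E))/ℏ.
κ = √(2 × 1 × 0.6) = 1.095.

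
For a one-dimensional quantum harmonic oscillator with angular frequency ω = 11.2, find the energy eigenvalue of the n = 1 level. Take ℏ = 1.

Using E_n = (n + ½)ℏω: E_1 = 1.5 × 11.2 = 16.80.

E = 16.8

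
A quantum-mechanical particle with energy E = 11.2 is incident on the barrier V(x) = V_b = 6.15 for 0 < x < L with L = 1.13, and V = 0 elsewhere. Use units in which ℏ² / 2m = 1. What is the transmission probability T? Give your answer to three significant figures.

E > V_b: inside the barrier k₂ = √(2m(E − V_b))/ℏ = 2.247, k₂L = 2.539.
Matching at both interfaces gives T⁻¹ = 1 + V_b² sin²(k₂L) / [4E(E − V_b)] = 1.054, hence T = 0.949.

T = 0.949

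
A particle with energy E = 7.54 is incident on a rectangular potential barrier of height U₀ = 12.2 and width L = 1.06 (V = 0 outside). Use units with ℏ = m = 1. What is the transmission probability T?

T = 0.00582

Since E < U₀ the interior solution is evanescent with decay constant κ = √(2m(U₀ − E))/ℏ = 3.053.
κL = 3.236, sinh(κL) = 12.70.
Matching ψ, ψ′ at both faces gives T = [1 + U₀² sinh²(κL) / (4E(U₀ − E))]⁻¹ = 1/171.7 = 0.00582.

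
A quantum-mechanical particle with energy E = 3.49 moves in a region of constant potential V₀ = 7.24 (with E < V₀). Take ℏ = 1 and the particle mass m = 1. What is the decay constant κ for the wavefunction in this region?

Since E < V₀ the TISE in this region is ψ'' = κ²ψ with κ = √(2m(V₀ − E))/ℏ.
κ = √(2 × 1 × 3.75) = 2.739.

κ = 2.74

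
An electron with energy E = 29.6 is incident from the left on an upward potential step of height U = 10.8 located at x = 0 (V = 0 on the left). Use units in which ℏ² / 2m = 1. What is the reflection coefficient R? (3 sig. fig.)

R = 0.0128

On each side the TISE gives plane waves with k = √(2m(E − V))/ℏ: k₁ = √(2·½·29.6) = 5.441, k₂ = √(2·½·18.8) = 4.336.
Matching ψ and ψ′ at x = 0 gives r = (k₁ − k₂)/(k₁ + k₂), so R = r² = 0.01277 and T = 1 − R = 0.9872.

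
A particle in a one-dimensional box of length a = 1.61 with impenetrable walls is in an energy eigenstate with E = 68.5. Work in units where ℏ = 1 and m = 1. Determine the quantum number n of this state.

From E_n = n²π²ℏ²/(2ma²) invert to n = √(2ma²E)/(πℏ).
n = (1.61/π) × √(2 × 1 × 68.5) = 5.998 → n = 6.

n = 6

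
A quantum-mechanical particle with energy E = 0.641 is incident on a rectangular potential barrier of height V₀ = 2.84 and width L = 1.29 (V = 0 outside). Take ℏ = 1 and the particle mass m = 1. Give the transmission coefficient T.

T = 0.0125

E < V₀: inside the barrier ψ ∝ e^{±κx} with κ = √(2m(V₀ − E))/ℏ = 2.097.
κL = 2.705, sinh(κL) = 7.446.
The exact tunnelling result is T⁻¹ = 1 + V₀² sinh²(κL) / [4E(V₀ − E)] = 80.31, so T = 0.0125.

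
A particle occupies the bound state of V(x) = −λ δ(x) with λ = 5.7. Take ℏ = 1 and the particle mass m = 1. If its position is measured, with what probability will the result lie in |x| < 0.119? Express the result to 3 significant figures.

P = 0.742

The normalised bound state is ψ = √κ e^{−κ|x|} with κ = mλ/ℏ² = 5.700.
P(|x| < d) = ∫_{−d}^{d} κ e^{−2κ|x|} dx = 1 − e^{−2κd} = 1 − e^{−1.357} = 0.7425.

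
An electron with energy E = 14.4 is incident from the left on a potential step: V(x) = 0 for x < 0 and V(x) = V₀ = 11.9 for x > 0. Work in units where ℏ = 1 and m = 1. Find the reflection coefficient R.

R = 0.170

On each side the TISE gives plane waves with k = √(2m(E − V))/ℏ: k₁ = √(2·1·14.4) = 5.367, k₂ = √(2·1·2.5) = 2.236.
Continuity of ψ and ψ′ at the step yields the reflection amplitude r = (k₁ − k₂)/(k₁ + k₂) = 0.4118; thus R = |r|² = 0.1696, T = 0.8304.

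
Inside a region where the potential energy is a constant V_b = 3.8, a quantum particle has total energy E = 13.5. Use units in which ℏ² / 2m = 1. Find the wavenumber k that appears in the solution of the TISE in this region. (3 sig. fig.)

k = 3.11

With E > V_b the solution is oscillatory, ψ ∝ e^{±ikx} with k = √(2m(E − V_b))/ℏ.
k = √(2 × 0.5 × 9.7) = 3.114.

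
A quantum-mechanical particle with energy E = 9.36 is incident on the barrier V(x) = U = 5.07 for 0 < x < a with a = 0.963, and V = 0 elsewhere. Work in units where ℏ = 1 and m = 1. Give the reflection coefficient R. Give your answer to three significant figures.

R = 0.0157

Above the barrier the interior wavenumber is k₂ = √(2m(E − U))/ℏ = 2.929, giving phase k₂a = 2.821.
Matching at both interfaces gives T⁻¹ = 1 + U² sin²(k₂a) / [4E(E − U)] = 1.016, hence T = 0.984.
R = 1 − T = 0.0157.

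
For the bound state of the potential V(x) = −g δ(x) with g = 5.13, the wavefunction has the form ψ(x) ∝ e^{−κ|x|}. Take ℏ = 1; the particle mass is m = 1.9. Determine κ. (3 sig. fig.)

Integrate −(ℏ²/2m)ψ'' − gδ(x)ψ = Eψ from −ε to +ε: the ψ'' term gives ψ'(0⁺) − ψ'(0⁻) and the δ term gives −(2mg/ℏ²)ψ(0).
With ψ ∝ e^{−κ|x|} this yields −2κ = −2mg/ℏ², so κ = mg/ℏ² = 9.747.

κ = 9.75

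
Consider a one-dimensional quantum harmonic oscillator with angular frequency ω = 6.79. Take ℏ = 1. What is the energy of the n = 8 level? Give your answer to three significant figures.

The oscillator eigenvalues are E_n = ℏω(n + ½), so E_8 = 6.79 × 8.5 = 57.72.

E = 57.7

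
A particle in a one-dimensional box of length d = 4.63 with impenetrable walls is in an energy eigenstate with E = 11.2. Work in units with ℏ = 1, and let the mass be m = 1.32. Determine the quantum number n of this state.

From E_n = n²π²ℏ²/(2md²) invert to n = √(2md²E)/(πℏ).
n = (4.63/π) × √(2 × 1.32 × 11.2) = 8.014 → n = 8.

n = 8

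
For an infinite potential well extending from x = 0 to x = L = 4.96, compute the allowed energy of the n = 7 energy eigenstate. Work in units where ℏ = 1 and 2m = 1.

Requiring ψ(0) = ψ(L) = 0 quantises k = nπ/L, hence E_n = ℏ²k²/2m = n²π²ℏ²/(2mL²).
E_7 = 7² × π² / (2 × 0.5 × 4.96²) = 19.66.

E = 19.7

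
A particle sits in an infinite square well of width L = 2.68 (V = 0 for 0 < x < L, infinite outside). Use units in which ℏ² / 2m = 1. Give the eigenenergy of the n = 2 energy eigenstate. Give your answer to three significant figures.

Requiring ψ(0) = ψ(L) = 0 quantises k = nπ/L, hence E_n = ℏ²k²/2m = n²π²ℏ²/(2mL²).
E_2 = 2² × π² / (2 × 0.5 × 2.68²) = 5.497.

E = 5.50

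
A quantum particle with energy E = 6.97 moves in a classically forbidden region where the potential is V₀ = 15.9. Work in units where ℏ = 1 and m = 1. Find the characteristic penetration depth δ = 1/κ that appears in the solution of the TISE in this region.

δ = 0.237

Since E < V₀ the TISE in this region is ψ'' = κ²ψ with κ = √(2m(V₀ − E))/ℏ.
κ = √(2 × 1 × 8.93) = 4.226. The penetration depth is δ = 1/κ = 0.237.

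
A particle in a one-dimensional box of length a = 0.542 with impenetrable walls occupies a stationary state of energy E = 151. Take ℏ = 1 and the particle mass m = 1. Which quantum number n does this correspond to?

n = 3

For an infinite well E_n = n²π²ℏ²/(2ma²), so n = (a/πℏ)√(2mE).
n = (0.542/π) × √(2 × 1 × 151) = 2.998 → n = 3.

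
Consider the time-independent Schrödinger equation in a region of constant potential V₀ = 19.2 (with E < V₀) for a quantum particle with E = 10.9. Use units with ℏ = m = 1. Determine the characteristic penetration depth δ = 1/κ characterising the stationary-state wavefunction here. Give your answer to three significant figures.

δ = 0.245

Since E < V₀ the TISE in this region is ψ'' = κ²ψ with κ = √(2m(V₀ − E))/ℏ.
κ = √(2 × 1 × 8.3) = 4.074. The penetration depth is δ = 1/κ = 0.245.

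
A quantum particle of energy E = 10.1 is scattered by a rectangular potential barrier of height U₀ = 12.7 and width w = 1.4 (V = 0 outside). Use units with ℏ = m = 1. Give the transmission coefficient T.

T = 0.00439

E < U₀: inside the barrier ψ ∝ e^{±κx} with κ = √(2m(U₀ − E))/ℏ = 2.280.
κw = 3.192, sinh(κw) = 12.15.
The exact tunnelling result is T⁻¹ = 1 + U₀² sinh²(κw) / [4E(U₀ − E)] = 227.8, so T = 0.00439.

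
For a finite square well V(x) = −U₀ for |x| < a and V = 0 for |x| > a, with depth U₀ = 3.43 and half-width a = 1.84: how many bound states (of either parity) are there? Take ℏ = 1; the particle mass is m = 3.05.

N = 6

Define the well-strength parameter z₀ = (a/ℏ)√(2mU₀) = 1.84 × √(2·3.05·3.43) = 8.416.
A new bound state (alternating even/odd) appears each time z₀ passes a multiple of π/2, so N = ⌊2z₀/π⌋ + 1 = ⌊5.358⌋ + 1 = 6.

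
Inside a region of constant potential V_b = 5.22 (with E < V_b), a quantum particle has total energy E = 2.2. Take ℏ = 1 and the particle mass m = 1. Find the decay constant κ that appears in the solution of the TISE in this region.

Since E < V_b the TISE in this region is ψ'' = κ²ψ with κ = √(2m(V_b − E))/ℏ.
κ = √(2 × 1 × 3.02) = 2.458.

κ = 2.46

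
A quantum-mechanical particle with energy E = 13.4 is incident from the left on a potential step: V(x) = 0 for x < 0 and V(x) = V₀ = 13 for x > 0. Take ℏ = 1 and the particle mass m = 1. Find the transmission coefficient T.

On each side the TISE gives plane waves with k = √(2m(E − V))/ℏ: k₁ = √(2·1·13.4) = 5.177, k₂ = √(2·1·0.4) = 0.8944.
Matching ψ and ψ′ at x = 0 gives r = (k₁ − k₂)/(k₁ + k₂), so R = r² = 0.4975 and T = 1 − R = 0.5025.

T = 0.502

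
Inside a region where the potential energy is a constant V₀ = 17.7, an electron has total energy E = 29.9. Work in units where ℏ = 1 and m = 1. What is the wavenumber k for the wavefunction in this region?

With E > V₀ the solution is oscillatory, ψ ∝ e^{±ikx} with k = √(2m(E − V₀))/ℏ.
k = √(2 × 1 × 12.2) = 4.940.

k = 4.94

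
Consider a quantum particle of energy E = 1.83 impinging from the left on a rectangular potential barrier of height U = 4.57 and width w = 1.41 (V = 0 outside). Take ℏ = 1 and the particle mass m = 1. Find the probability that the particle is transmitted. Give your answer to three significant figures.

T = 0.00521

Since E < U the interior solution is evanescent with decay constant κ = √(2m(U − E))/ℏ = 2.341.
κw = 3.301, sinh(κw) = 13.55.
The exact tunnelling result is T⁻¹ = 1 + U² sinh²(κw) / [4E(U − E)] = 192.1, so T = 0.00521.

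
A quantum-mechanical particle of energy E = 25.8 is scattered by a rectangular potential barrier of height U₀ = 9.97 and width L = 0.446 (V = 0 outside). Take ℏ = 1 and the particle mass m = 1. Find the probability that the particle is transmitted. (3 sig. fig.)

Above the barrier the interior wavenumber is k₂ = √(2m(E − U₀))/ℏ = 5.627, giving phase k₂L = 2.510.
Matching at both interfaces gives T⁻¹ = 1 + U₀² sin²(k₂L) / [4E(E − U₀)] = 1.021, hence T = 0.979.

T = 0.979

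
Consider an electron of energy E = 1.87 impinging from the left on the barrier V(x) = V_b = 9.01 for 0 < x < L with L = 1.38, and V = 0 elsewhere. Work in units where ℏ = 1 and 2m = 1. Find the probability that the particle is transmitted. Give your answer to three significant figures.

E < V_b: inside the barrier ψ ∝ e^{±κx} with κ = √(2m(V_b − E))/ℏ = 2.672.
κL = 3.687, sinh(κL) = 19.96.
Matching ψ, ψ′ at both faces gives T = [1 + V_b² sinh²(κL) / (4E(V_b − E))]⁻¹ = 1/606.5 = 0.00165.

T = 0.00165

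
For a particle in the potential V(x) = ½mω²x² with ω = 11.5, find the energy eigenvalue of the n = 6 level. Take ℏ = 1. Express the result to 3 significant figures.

E = 74.8

The oscillator eigenvalues are E_n = ℏω(n + ½), so E_6 = 11.5 × 6.5 = 74.75.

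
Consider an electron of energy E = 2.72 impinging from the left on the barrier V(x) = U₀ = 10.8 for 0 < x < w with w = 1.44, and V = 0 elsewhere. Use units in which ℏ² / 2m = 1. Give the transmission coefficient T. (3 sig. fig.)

T = 0.000839

Since E < U₀ the interior solution is evanescent with decay constant κ = √(2m(U₀ − E))/ℏ = 2.843.
κw = 4.093, sinh(κw) = 29.96.
Matching ψ, ψ′ at both faces gives T = [1 + U₀² sinh²(κw) / (4E(U₀ − E))]⁻¹ = 1/1192 = 0.000839.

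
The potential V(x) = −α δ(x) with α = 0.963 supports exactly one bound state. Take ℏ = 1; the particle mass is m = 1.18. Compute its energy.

The bound state is ψ(x) = √κ e^{−κ|x|}. The derivative jump ψ'(0⁺) − ψ'(0⁻) = −(2mα/ℏ²)ψ(0) fixes κ = mα/ℏ² = 1.136.
Then E = −ℏ²κ²/(2m) = −mα²/(2ℏ²) = -0.5471.

E = -0.547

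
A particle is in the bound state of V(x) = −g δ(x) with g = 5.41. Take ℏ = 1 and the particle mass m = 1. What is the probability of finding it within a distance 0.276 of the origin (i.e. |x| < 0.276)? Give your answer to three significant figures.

P = 0.950

The normalised bound state is ψ = √κ e^{−κ|x|} with κ = mg/ℏ² = 5.410.
P(|x| < d) = ∫_{−d}^{d} κ e^{−2κ|x|} dx = 1 − e^{−2κd} = 1 − e^{−2.986} = 0.9495.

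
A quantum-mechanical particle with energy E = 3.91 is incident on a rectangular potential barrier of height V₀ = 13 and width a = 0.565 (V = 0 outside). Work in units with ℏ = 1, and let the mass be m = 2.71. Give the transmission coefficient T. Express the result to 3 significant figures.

T = 0.00121

Since E < V₀ the interior solution is evanescent with decay constant κ = √(2m(V₀ − E))/ℏ = 7.019.
κa = 3.966, sinh(κa) = 26.37.
The exact tunnelling result is T⁻¹ = 1 + V₀² sinh²(κa) / [4E(V₀ − E)] = 827.7, so T = 0.00121.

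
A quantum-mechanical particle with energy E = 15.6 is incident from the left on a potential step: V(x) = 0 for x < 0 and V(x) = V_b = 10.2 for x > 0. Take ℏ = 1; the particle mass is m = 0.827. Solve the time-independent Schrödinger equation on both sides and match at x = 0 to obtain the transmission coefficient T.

On each side the TISE gives plane waves with k = √(2m(E − V))/ℏ: k₁ = √(2·0.827·15.6) = 5.080, k₂ = √(2·0.827·5.4) = 2.989.
Continuity of ψ and ψ′ at the step yields the reflection amplitude r = (k₁ − k₂)/(k₁ + k₂) = 0.2592; thus R = |r|² = 0.06717, T = 0.9328.

T = 0.933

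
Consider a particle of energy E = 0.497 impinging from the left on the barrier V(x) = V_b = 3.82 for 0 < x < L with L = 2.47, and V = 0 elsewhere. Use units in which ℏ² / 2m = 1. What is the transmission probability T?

Since E < V_b the interior solution is evanescent with decay constant κ = √(2m(V_b − E))/ℏ = 1.823.
κL = 4.503, sinh(κL) = 45.12.
The exact tunnelling result is T⁻¹ = 1 + V_b² sinh²(κL) / [4E(V_b − E)] = 4498, so T = 0.000222.

T = 0.000222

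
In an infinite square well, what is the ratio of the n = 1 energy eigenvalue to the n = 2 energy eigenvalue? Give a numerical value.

E_n = n²π²ℏ²/(2mL²) so the ratio is n₂²/n₁² = 1/4 = 0.25.

0.25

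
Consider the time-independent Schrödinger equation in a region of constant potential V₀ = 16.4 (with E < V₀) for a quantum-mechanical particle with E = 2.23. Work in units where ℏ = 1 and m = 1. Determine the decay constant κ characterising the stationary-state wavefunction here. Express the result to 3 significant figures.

κ = 5.32

Since E < V₀ the TISE in this region is ψ'' = κ²ψ with κ = √(2m(V₀ − E))/ℏ.
κ = √(2 × 1 × 14.17) = 5.324.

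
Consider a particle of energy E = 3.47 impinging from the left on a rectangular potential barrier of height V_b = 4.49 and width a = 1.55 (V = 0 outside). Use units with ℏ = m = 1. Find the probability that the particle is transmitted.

T = 0.0332

E < V_b: inside the barrier ψ ∝ e^{±κx} with κ = √(2m(V_b − E))/ℏ = 1.428.
κa = 2.214, sinh(κa) = 4.521.
The exact tunnelling result is T⁻¹ = 1 + V_b² sinh²(κa) / [4E(V_b − E)] = 30.10, so T = 0.0332.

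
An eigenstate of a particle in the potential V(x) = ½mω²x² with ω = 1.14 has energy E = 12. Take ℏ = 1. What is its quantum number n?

Invert E_n = (n + ½)ℏω: n = E/ℏω − ½ = 10.026, so n = 10.

n = 10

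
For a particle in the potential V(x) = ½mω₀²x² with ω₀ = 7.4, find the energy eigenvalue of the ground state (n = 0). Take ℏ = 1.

The oscillator eigenvalues are E_n = ℏω₀(n + ½), so E_0 = 7.4 × 0.5 = 3.700.

E = 3.70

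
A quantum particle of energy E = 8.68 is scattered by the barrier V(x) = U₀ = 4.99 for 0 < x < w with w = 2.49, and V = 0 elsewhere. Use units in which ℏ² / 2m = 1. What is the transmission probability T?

Above the barrier the interior wavenumber is k₂ = √(2m(E − U₀))/ℏ = 1.921, giving phase k₂w = 4.783.
T = [1 + U₀² sin²(k₂w) / (4E(E − U₀))]⁻¹ = 1/1.193 = 0.838.

T = 0.838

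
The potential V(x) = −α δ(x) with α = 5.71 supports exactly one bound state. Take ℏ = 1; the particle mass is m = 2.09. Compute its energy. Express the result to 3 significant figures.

E = -34.1

The bound state is ψ(x) = √κ e^{−κ|x|}. The derivative jump ψ'(0⁺) − ψ'(0⁻) = −(2mα/ℏ²)ψ(0) fixes κ = mα/ℏ² = 11.93.
Then E = −ℏ²κ²/(2m) = −mα²/(2ℏ²) = -34.07.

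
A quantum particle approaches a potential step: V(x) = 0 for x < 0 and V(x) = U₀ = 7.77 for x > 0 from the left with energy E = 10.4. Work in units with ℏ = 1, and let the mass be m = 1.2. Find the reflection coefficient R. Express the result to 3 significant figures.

R = 0.109

On each side the TISE gives plane waves with k = √(2m(E − V))/ℏ: k₁ = √(2·1.2·10.4) = 4.996, k₂ = √(2·1.2·2.63) = 2.512.
Continuity of ψ and ψ′ at the step yields the reflection amplitude r = (k₁ − k₂)/(k₁ + k₂) = 0.3308; thus R = |r|² = 0.1094, T = 0.8906.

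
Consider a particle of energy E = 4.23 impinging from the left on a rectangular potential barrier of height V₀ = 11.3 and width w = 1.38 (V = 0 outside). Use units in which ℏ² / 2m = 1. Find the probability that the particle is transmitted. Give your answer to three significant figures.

Since E < V₀ the interior solution is evanescent with decay constant κ = √(2m(V₀ − E))/ℏ = 2.659.
κw = 3.669, sinh(κw) = 19.60.
Matching ψ, ψ′ at both faces gives T = [1 + V₀² sinh²(κw) / (4E(V₀ − E))]⁻¹ = 1/411.1 = 0.00243.

T = 0.00243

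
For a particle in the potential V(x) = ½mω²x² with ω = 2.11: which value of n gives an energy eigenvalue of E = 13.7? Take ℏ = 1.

n = 6

Invert E_n = (n + ½)ℏω: n = E/ℏω − ½ = 5.993, so n = 6.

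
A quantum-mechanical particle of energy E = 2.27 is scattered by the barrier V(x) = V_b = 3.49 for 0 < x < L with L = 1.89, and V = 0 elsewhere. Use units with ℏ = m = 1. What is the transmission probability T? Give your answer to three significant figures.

T = 0.00988

Since E < V_b the interior solution is evanescent with decay constant κ = √(2m(V_b − E))/ℏ = 1.562.
κL = 2.952, sinh(κL) = 9.549.
Matching ψ, ψ′ at both faces gives T = [1 + V_b² sinh²(κL) / (4E(V_b − E))]⁻¹ = 1/101.3 = 0.00988.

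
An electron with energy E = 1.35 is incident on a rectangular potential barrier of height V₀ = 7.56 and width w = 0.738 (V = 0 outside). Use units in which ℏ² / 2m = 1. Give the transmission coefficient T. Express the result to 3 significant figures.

T = 0.0588

Since E < V₀ the interior solution is evanescent with decay constant κ = √(2m(V₀ − E))/ℏ = 2.492.
κw = 1.839, sinh(κw) = 3.066.
The exact tunnelling result is T⁻¹ = 1 + V₀² sinh²(κw) / [4E(V₀ − E)] = 17.02, so T = 0.0588.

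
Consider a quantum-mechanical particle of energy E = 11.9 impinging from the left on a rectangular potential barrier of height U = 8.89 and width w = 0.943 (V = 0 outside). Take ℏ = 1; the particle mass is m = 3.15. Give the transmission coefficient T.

Above the barrier the interior wavenumber is k₂ = √(2m(E − U))/ℏ = 4.355, giving phase k₂w = 4.106.
Matching at both interfaces gives T⁻¹ = 1 + U² sin²(k₂w) / [4E(E − U)] = 1.373, hence T = 0.729.

T = 0.729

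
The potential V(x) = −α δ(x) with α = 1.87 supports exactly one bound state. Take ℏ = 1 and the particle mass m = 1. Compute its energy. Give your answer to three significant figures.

The bound state is ψ(x) = √κ e^{−κ|x|}. The derivative jump ψ'(0⁺) − ψ'(0⁻) = −(2mα/ℏ²)ψ(0) fixes κ = mα/ℏ² = 1.870.
Then E = −ℏ²κ²/(2m) = −mα²/(2ℏ²) = -1.748.

E = -1.75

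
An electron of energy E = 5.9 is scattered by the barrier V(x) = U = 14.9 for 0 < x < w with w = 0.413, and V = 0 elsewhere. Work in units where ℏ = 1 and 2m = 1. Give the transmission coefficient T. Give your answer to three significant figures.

E < U: inside the barrier ψ ∝ e^{±κx} with κ = √(2m(U − E))/ℏ = 3.000.
κw = 1.239, sinh(κw) = 1.581.
Matching ψ, ψ′ at both faces gives T = [1 + U² sinh²(κw) / (4E(U − E))]⁻¹ = 1/3.613 = 0.277.

T = 0.277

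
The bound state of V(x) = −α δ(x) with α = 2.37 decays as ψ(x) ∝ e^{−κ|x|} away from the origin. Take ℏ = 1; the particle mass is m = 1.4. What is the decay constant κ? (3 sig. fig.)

Integrating the TISE across x = 0 gives the cusp condition ψ'(0⁺) − ψ'(0⁻) = −(2mα/ℏ²)ψ(0).
With ψ ∝ e^{−κ|x|} this yields −2κ = −2mα/ℏ², so κ = mα/ℏ² = 3.318.

κ = 3.32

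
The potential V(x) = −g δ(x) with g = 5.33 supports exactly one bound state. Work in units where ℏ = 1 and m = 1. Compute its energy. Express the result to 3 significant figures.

For x ≠ 0 the bound state is ψ ∝ e^{−κ|x|}; integrating the TISE across the delta gives the cusp condition 2κ = 2mg/ℏ², so κ = 5.330.
Then E = −ℏ²κ²/(2m) = −mg²/(2ℏ²) = -14.20.

E = -14.2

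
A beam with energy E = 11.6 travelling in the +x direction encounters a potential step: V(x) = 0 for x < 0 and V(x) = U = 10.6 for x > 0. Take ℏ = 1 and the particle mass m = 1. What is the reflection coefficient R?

R = 0.298

The wavenumbers are k₁ = √(2mE)/ℏ = 4.817 on the left and k₂ = √(2m(E − U))/ℏ = 1.414 on the right.
Continuity of ψ and ψ′ at the step yields the reflection amplitude r = (k₁ − k₂)/(k₁ + k₂) = 0.5461; thus R = |r|² = 0.2982, T = 0.7018.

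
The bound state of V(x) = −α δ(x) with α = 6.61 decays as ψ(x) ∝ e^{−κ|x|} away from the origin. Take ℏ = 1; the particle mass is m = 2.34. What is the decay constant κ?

κ = 15.5

Integrate −(ℏ²/2m)ψ'' − αδ(x)ψ = Eψ from −ε to +ε: the ψ'' term gives ψ'(0⁺) − ψ'(0⁻) and the δ term gives −(2mα/ℏ²)ψ(0).
With ψ ∝ e^{−κ|x|} this yields −2κ = −2mα/ℏ², so κ = mα/ℏ² = 15.47.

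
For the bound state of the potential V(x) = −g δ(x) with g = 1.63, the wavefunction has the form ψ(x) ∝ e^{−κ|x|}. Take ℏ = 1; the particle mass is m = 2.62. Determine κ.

κ = 4.27

Integrate −(ℏ²/2m)ψ'' − gδ(x)ψ = Eψ from −ε to +ε: the ψ'' term gives ψ'(0⁺) − ψ'(0⁻) and the δ term gives −(2mg/ℏ²)ψ(0).
With ψ ∝ e^{−κ|x|} this yields −2κ = −2mg/ℏ², so κ = mg/ℏ² = 4.271.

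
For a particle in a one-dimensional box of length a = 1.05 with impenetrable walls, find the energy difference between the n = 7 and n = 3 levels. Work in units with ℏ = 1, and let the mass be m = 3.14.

ΔE = 57.0

E_n = n²π²ℏ²/(2ma²), so ΔE = (7² − 3²) π²ℏ²/(2ma²).
ΔE = 40 × π² / (2 × 3.14 × 1.05²) = 57.02.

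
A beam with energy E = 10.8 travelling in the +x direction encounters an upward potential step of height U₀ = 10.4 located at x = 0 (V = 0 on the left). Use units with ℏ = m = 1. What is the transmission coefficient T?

On each side the TISE gives plane waves with k = √(2m(E − V))/ℏ: k₁ = √(2·1·10.8) = 4.648, k₂ = √(2·1·0.4) = 0.8944.
Matching ψ and ψ′ at x = 0 gives r = (k₁ − k₂)/(k₁ + k₂), so R = r² = 0.4586 and T = 1 − R = 0.5414.

T = 0.541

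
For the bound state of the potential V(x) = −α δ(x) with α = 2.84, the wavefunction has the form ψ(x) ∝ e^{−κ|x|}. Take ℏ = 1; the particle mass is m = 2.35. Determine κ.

Integrating the TISE across x = 0 gives the cusp condition ψ'(0⁺) − ψ'(0⁻) = −(2mα/ℏ²)ψ(0).
With ψ ∝ e^{−κ|x|} this yields −2κ = −2mα/ℏ², so κ = mα/ℏ² = 6.674.

κ = 6.67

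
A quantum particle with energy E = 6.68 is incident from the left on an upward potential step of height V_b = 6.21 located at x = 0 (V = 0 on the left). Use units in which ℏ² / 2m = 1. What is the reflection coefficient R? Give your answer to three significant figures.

The wavenumbers are k₁ = √(2mE)/ℏ = 2.585 on the left and k₂ = √(2m(E − V_b))/ℏ = 0.6856 on the right.
Continuity of ψ and ψ′ at the step yields the reflection amplitude r = (k₁ − k₂)/(k₁ + k₂) = 0.5807; thus R = |r|² = 0.3372, T = 0.6628.

R = 0.337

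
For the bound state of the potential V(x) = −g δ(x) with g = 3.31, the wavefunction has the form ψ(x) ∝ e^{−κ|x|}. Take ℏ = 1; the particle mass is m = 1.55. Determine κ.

κ = 5.13

Integrating the TISE across x = 0 gives the cusp condition ψ'(0⁺) − ψ'(0⁻) = −(2mg/ℏ²)ψ(0).
With ψ ∝ e^{−κ|x|} this yields −2κ = −2mg/ℏ², so κ = mg/ℏ² = 5.131.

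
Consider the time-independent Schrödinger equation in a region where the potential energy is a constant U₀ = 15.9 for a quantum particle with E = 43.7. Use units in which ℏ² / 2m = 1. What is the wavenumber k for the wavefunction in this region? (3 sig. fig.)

With E > U₀ the solution is oscillatory, ψ ∝ e^{±ikx} with k = √(2m(E − U₀))/ℏ.
k = √(2 × 0.5 × 27.8) = 5.273.

k = 5.27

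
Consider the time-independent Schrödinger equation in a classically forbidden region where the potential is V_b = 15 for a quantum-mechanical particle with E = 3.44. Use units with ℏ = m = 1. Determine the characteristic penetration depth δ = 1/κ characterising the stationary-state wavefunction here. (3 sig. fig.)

Since E < V_b the TISE in this region is ψ'' = κ²ψ with κ = √(2m(V_b − E))/ℏ.
κ = √(2 × 1 × 11.56) = 4.808. The penetration depth is δ = 1/κ = 0.208.

δ = 0.208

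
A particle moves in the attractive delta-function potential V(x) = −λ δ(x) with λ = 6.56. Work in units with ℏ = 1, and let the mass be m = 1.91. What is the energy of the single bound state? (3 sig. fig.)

E = -41.1

The bound state is ψ(x) = √κ e^{−κ|x|}. The derivative jump ψ'(0⁺) − ψ'(0⁻) = −(2mλ/ℏ²)ψ(0) fixes κ = mλ/ℏ² = 12.53.
Then E = −ℏ²κ²/(2m) = −mλ²/(2ℏ²) = -41.10.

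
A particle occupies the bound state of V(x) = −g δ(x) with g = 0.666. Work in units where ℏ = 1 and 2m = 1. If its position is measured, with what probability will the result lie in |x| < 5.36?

P = 0.972

The normalised bound state is ψ = √κ e^{−κ|x|} with κ = mg/ℏ² = 0.3330.
P(|x| < d) = ∫_{−d}^{d} κ e^{−2κ|x|} dx = 1 − e^{−2κd} = 1 − e^{−3.570} = 0.9718.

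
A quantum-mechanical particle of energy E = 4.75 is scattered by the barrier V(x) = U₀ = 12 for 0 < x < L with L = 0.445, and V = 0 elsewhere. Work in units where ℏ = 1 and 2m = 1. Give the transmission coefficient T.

T = 0.297

Since E < U₀ the interior solution is evanescent with decay constant κ = √(2m(U₀ − E))/ℏ = 2.693.
κL = 1.198, sinh(κL) = 1.506.
The exact tunnelling result is T⁻¹ = 1 + U₀² sinh²(κL) / [4E(U₀ − E)] = 3.372, so T = 0.297.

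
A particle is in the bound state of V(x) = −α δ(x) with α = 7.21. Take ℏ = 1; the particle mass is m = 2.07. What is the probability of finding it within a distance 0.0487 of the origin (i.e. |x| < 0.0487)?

P = 0.766

The normalised bound state is ψ = √κ e^{−κ|x|} with κ = mα/ℏ² = 14.92.
P(|x| < d) = ∫_{−d}^{d} κ e^{−2κ|x|} dx = 1 − e^{−2κd} = 1 − e^{−1.454} = 0.7663.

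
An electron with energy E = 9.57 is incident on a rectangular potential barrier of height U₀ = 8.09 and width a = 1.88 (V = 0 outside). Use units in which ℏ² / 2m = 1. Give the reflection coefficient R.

E > U₀: inside the barrier k₂ = √(2m(E − U₀))/ℏ = 1.217, k₂a = 2.287.
Matching at both interfaces gives T⁻¹ = 1 + U₀² sin²(k₂a) / [4E(E − U₀)] = 1.657, hence T = 0.603.
R = 1 − T = 0.397.

R = 0.397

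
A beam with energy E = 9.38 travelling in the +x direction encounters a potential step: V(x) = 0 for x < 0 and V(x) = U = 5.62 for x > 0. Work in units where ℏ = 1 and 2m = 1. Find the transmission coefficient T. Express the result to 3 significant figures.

T = 0.950

The wavenumbers are k₁ = √(2mE)/ℏ = 3.063 on the left and k₂ = √(2m(E − U))/ℏ = 1.939 on the right.
Continuity of ψ and ψ′ at the step yields the reflection amplitude r = (k₁ − k₂)/(k₁ + k₂) = 0.2246; thus R = |r|² = 0.05046, T = 0.9495.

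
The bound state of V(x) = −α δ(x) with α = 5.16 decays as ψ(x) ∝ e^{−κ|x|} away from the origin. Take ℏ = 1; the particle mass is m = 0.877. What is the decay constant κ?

κ = 4.53

Integrate −(ℏ²/2m)ψ'' − αδ(x)ψ = Eψ from −ε to +ε: the ψ'' term gives ψ'(0⁺) − ψ'(0⁻) and the δ term gives −(2mα/ℏ²)ψ(0).
With ψ ∝ e^{−κ|x|} this yields −2κ = −2mα/ℏ², so κ = mα/ℏ² = 4.525.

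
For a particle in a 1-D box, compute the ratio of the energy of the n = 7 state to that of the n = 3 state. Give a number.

5.44444

E_n = n²π²ℏ²/(2mL²) so the ratio is n₂²/n₁² = 49/9 = 5.44444.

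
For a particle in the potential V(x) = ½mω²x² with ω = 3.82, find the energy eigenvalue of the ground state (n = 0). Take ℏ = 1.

E = 1.91

Using E_n = (n + ½)ℏω: E_0 = 0.5 × 3.82 = 1.910.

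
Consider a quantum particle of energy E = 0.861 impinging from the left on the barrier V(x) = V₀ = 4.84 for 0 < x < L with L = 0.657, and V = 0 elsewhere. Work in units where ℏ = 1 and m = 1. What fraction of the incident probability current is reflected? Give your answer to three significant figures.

R = 0.943

E < V₀: inside the barrier ψ ∝ e^{±κx} with κ = √(2m(V₀ − E))/ℏ = 2.821.
κL = 1.853, sinh(κL) = 3.112.
The exact tunnelling result is T⁻¹ = 1 + V₀² sinh²(κL) / [4E(V₀ − E)] = 17.56, so T = 0.0570.
R = 1 − T = 0.943.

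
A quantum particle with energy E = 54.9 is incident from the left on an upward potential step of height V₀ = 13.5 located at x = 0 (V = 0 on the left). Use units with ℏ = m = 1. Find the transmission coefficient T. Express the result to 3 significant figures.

T = 0.995

The wavenumbers are k₁ = √(2mE)/ℏ = 10.48 on the left and k₂ = √(2m(E − V₀))/ℏ = 9.099 on the right.
Continuity of ψ and ψ′ at the step yields the reflection amplitude r = (k₁ − k₂)/(k₁ + k₂) = 0.07044; thus R = |r|² = 0.004962, T = 0.9950.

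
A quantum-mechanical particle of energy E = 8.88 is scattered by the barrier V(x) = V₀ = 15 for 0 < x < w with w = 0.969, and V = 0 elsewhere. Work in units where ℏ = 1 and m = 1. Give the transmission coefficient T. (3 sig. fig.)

T = 0.00438

Since E < V₀ the interior solution is evanescent with decay constant κ = √(2m(V₀ − E))/ℏ = 3.499.
κw = 3.390, sinh(κw) = 14.82.
Matching ψ, ψ′ at both faces gives T = [1 + V₀² sinh²(κw) / (4E(V₀ − E))]⁻¹ = 1/228.3 = 0.00438.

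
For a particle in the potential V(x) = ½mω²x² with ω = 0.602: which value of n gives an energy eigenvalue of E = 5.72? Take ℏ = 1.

n = 9

Invert E_n = (n + ½)ℏω: n = E/ℏω − ½ = 9.002, so n = 9.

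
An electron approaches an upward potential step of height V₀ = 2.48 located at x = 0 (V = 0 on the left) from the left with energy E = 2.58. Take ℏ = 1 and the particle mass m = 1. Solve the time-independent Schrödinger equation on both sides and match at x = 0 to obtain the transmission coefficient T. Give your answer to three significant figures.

On each side the TISE gives plane waves with k = √(2m(E − V))/ℏ: k₁ = √(2·1·2.58) = 2.272, k₂ = √(2·1·0.1) = 0.4472.
Continuity of ψ and ψ′ at the step yields the reflection amplitude r = (k₁ − k₂)/(k₁ + k₂) = 0.6710; thus R = |r|² = 0.4503, T = 0.5497.

T = 0.550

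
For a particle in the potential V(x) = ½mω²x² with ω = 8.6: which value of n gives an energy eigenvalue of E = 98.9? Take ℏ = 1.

n = 11

Invert E_n = (n + ½)ℏω: n = E/ℏω − ½ = 11.000, so n = 11.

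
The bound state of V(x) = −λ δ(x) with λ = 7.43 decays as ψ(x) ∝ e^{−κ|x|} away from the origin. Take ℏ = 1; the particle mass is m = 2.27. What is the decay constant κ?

Integrate −(ℏ²/2m)ψ'' − λδ(x)ψ = Eψ from −ε to +ε: the ψ'' term gives ψ'(0⁺) − ψ'(0⁻) and the δ term gives −(2mλ/ℏ²)ψ(0).
With ψ ∝ e^{−κ|x|} this yields −2κ = −2mλ/ℏ², so κ = mλ/ℏ² = 16.87.

κ = 16.9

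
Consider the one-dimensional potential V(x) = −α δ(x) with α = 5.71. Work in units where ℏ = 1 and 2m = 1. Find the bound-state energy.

E = -8.15

For x ≠ 0 the bound state is ψ ∝ e^{−κ|x|}; integrating the TISE across the delta gives the cusp condition 2κ = 2mα/ℏ², so κ = 2.855.
Then E = −ℏ²κ²/(2m) = −mα²/(2ℏ²) = -8.151.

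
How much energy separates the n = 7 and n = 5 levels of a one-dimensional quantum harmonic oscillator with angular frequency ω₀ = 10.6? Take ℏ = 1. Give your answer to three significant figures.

E_n = ℏω₀(n + ½), so ΔE = (7 − 5) ℏω₀ = 2 × 10.6 = 21.20.

ΔE = 21.2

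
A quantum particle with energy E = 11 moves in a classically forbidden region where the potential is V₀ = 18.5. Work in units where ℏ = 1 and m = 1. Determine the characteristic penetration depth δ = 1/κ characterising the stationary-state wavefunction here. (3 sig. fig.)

δ = 0.258

Since E < V₀ the TISE in this region is ψ'' = κ²ψ with κ = √(2m(V₀ − E))/ℏ.
κ = √(2 × 1 × 7.5) = 3.873. The penetration depth is δ = 1/κ = 0.258.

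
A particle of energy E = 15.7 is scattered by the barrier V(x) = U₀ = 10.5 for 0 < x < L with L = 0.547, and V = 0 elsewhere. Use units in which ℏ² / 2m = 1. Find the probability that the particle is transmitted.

Above the barrier the interior wavenumber is k₂ = √(2m(E − U₀))/ℏ = 2.280, giving phase k₂L = 1.247.
T = [1 + U₀² sin²(k₂L) / (4E(E − U₀))]⁻¹ = 1/1.304 = 0.767.

T = 0.767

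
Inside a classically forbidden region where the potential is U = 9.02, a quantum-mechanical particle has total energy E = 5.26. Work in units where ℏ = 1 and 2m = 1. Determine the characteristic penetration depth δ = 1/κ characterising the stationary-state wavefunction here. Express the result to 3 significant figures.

Since E < U the TISE in this region is ψ'' = κ²ψ with κ = √(2m(U − E))/ℏ.
κ = √(2 × 0.5 × 3.76) = 1.939. The penetration depth is δ = 1/κ = 0.516.

δ = 0.516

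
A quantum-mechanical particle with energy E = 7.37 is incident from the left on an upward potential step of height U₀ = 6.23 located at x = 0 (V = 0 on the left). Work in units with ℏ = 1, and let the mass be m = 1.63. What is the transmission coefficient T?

T = 0.810

On each side the TISE gives plane waves with k = √(2m(E − V))/ℏ: k₁ = √(2·1.63·7.37) = 4.902, k₂ = √(2·1.63·1.14) = 1.928.
Continuity of ψ and ψ′ at the step yields the reflection amplitude r = (k₁ − k₂)/(k₁ + k₂) = 0.4354; thus R = |r|² = 0.1896, T = 0.8104.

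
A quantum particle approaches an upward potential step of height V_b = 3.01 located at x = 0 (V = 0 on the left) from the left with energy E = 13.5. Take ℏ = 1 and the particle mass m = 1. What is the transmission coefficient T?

T = 0.996

The wavenumbers are k₁ = √(2mE)/ℏ = 5.196 on the left and k₂ = √(2m(E − V_b))/ℏ = 4.580 on the right.
Matching ψ and ψ′ at x = 0 gives r = (k₁ − k₂)/(k₁ + k₂), so R = r² = 0.003967 and T = 1 − R = 0.9960.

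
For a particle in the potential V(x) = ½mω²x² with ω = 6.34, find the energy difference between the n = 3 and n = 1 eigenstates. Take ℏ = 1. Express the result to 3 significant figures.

ΔE = 12.7

E_n = ℏω(n + ½), so ΔE = (3 − 1) ℏω = 2 × 6.34 = 12.68.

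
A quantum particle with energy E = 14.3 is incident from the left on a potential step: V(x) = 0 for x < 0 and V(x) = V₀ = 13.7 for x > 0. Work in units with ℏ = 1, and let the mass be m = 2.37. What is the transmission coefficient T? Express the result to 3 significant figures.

T = 0.564

On each side the TISE gives plane waves with k = √(2m(E − V))/ℏ: k₁ = √(2·2.37·14.3) = 8.233, k₂ = √(2·2.37·0.6) = 1.686.
Matching ψ and ψ′ at x = 0 gives r = (k₁ − k₂)/(k₁ + k₂), so R = r² = 0.4356 and T = 1 − R = 0.5644.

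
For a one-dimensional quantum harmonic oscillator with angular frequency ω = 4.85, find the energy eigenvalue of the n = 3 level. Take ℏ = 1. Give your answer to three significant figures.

Using E_n = (n + ½)ℏω: E_3 = 3.5 × 4.85 = 16.98.

E = 17.0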